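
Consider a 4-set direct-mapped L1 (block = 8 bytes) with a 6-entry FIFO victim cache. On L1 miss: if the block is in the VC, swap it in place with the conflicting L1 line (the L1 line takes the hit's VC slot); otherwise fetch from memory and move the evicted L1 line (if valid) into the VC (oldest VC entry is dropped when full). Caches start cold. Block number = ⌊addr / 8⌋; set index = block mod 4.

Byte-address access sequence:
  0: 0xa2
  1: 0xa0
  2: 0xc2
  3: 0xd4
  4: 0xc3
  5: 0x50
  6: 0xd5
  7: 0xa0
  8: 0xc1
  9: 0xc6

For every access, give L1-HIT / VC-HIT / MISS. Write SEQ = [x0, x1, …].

SEQ = [MISS, L1-HIT, MISS, MISS, L1-HIT, MISS, VC-HIT, VC-HIT, VC-HIT, L1-HIT]

  [0] addr=0xa2 blk=20 s=0: MISS | VC []
  [1] addr=0xa0 blk=20 s=0: L1-HIT | VC []
  [2] addr=0xc2 blk=24 s=0: MISS | VC [20]
  [3] addr=0xd4 blk=26 s=2: MISS | VC [20]
  [4] addr=0xc3 blk=24 s=0: L1-HIT | VC [20]
  [5] addr=0x50 blk=10 s=2: MISS | VC [20, 26]
  [6] addr=0xd5 blk=26 s=2: VC-HIT | VC [20, 10]
  [7] addr=0xa0 blk=20 s=0: VC-HIT | VC [24, 10]
  [8] addr=0xc1 blk=24 s=0: VC-HIT | VC [20, 10]
  [9] addr=0xc6 blk=24 s=0: L1-HIT | VC [20, 10]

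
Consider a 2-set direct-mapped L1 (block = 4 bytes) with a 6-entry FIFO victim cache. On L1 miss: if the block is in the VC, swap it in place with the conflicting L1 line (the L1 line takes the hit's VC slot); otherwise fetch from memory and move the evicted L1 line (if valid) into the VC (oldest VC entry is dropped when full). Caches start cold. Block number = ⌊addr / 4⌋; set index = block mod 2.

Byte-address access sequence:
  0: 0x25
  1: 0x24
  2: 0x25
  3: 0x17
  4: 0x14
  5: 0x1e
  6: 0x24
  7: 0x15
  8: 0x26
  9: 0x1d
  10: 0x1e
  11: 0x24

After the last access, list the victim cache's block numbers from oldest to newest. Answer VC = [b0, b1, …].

VC = [7, 5]

  [0] addr=0x25 blk=9 s=1: MISS | VC []
  [1] addr=0x24 blk=9 s=1: L1-HIT | VC []
  [2] addr=0x25 blk=9 s=1: L1-HIT | VC []
  [3] addr=0x17 blk=5 s=1: MISS | VC [9]
  [4] addr=0x14 blk=5 s=1: L1-HIT | VC [9]
  [5] addr=0x1e blk=7 s=1: MISS | VC [9, 5]
  [6] addr=0x24 blk=9 s=1: VC-HIT | VC [7, 5]
  [7] addr=0x15 blk=5 s=1: VC-HIT | VC [7, 9]
  [8] addr=0x26 blk=9 s=1: VC-HIT | VC [7, 5]
  [9] addr=0x1d blk=7 s=1: VC-HIT | VC [9, 5]
  [10] addr=0x1e blk=7 s=1: L1-HIT | VC [9, 5]
  [11] addr=0x24 blk=9 s=1: VC-HIT | VC [7, 5]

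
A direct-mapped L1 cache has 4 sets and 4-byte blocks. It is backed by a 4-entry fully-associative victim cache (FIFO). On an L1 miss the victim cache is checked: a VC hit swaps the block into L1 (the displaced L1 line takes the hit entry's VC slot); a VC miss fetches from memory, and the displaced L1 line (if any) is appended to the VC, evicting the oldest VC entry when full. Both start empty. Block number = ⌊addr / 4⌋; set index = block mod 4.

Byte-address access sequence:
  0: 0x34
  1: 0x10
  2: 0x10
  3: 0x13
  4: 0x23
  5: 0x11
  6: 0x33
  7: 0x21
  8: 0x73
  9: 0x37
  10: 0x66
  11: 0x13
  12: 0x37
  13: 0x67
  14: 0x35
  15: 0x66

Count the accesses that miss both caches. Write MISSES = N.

MISSES = 6

#0 0x34→b13/s1 MISS; vc=[]
#1 0x10→b4/s0 MISS; vc=[]
#2 0x10→b4/s0 L1-HIT; vc=[]
#3 0x13→b4/s0 L1-HIT; vc=[]
#4 0x23→b8/s0 MISS; vc=[4]
#5 0x11→b4/s0 VC-HIT; vc=[8]
#6 0x33→b12/s0 MISS; vc=[8,4]
#7 0x21→b8/s0 VC-HIT; vc=[12,4]
#8 0x73→b28/s0 MISS; vc=[12,4,8]
#9 0x37→b13/s1 L1-HIT; vc=[12,4,8]
#10 0x66→b25/s1 MISS; vc=[12,4,8,13]
#11 0x13→b4/s0 VC-HIT; vc=[12,28,8,13]
#12 0x37→b13/s1 VC-HIT; vc=[12,28,8,25]
#13 0x67→b25/s1 VC-HIT; vc=[12,28,8,13]
#14 0x35→b13/s1 VC-HIT; vc=[12,28,8,25]
#15 0x66→b25/s1 VC-HIT; vc=[12,28,8,13]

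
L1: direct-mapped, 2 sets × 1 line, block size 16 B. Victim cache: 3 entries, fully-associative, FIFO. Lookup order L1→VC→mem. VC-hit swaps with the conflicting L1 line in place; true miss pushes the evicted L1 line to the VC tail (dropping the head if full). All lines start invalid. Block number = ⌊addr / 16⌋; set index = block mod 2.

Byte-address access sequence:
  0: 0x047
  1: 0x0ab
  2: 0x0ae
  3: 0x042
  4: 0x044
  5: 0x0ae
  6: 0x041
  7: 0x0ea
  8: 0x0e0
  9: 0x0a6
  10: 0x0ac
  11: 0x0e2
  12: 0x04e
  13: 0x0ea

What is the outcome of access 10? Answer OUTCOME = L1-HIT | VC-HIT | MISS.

OUTCOME = L1-HIT

#0 0x47→b4/s0 MISS; vc=[]
#1 0xab→b10/s0 MISS; vc=[4]
#2 0xae→b10/s0 L1-HIT; vc=[4]
#3 0x42→b4/s0 VC-HIT; vc=[10]
#4 0x44→b4/s0 L1-HIT; vc=[10]
#5 0xae→b10/s0 VC-HIT; vc=[4]
#6 0x41→b4/s0 VC-HIT; vc=[10]
#7 0xea→b14/s0 MISS; vc=[10,4]
#8 0xe0→b14/s0 L1-HIT; vc=[10,4]
#9 0xa6→b10/s0 VC-HIT; vc=[14,4]
#10 0xac→b10/s0 L1-HIT; vc=[14,4]
#11 0xe2→b14/s0 VC-HIT; vc=[10,4]
#12 0x4e→b4/s0 VC-HIT; vc=[10,14]
#13 0xea→b14/s0 VC-HIT; vc=[10,4]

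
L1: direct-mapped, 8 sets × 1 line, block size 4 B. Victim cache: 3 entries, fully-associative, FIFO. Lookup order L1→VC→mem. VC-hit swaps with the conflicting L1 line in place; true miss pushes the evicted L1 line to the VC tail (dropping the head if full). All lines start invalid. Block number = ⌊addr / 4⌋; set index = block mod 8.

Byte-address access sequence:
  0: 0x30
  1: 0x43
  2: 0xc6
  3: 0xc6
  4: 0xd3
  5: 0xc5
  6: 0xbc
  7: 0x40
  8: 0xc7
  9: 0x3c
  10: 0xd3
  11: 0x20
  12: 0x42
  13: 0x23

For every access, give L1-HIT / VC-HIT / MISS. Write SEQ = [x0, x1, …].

  [0] addr=0x30 blk=12 s=4: MISS | VC []
  [1] addr=0x43 blk=16 s=0: MISS | VC []
  [2] addr=0xc6 blk=49 s=1: MISS | VC []
  [3] addr=0xc6 blk=49 s=1: L1-HIT | VC []
  [4] addr=0xd3 blk=52 s=4: MISS | VC [12]
  [5] addr=0xc5 blk=49 s=1: L1-HIT | VC [12]
  [6] addr=0xbc blk=47 s=7: MISS | VC [12]
  [7] addr=0x40 blk=16 s=0: L1-HIT | VC [12]
  [8] addr=0xc7 blk=49 s=1: L1-HIT | VC [12]
  [9] addr=0x3c blk=15 s=7: MISS | VC [12, 47]
  [10] addr=0xd3 blk=52 s=4: L1-HIT | VC [12, 47]
  [11] addr=0x20 blk=8 s=0: MISS | VC [12, 47, 16]
  [12] addr=0x42 blk=16 s=0: VC-HIT | VC [12, 47, 8]
  [13] addr=0x23 blk=8 s=0: VC-HIT | VC [12, 47, 16]

SEQ = [MISS, MISS, MISS, L1-HIT, MISS, L1-HIT, MISS, L1-HIT, L1-HIT, MISS, L1-HIT, MISS, VC-HIT, VC-HIT]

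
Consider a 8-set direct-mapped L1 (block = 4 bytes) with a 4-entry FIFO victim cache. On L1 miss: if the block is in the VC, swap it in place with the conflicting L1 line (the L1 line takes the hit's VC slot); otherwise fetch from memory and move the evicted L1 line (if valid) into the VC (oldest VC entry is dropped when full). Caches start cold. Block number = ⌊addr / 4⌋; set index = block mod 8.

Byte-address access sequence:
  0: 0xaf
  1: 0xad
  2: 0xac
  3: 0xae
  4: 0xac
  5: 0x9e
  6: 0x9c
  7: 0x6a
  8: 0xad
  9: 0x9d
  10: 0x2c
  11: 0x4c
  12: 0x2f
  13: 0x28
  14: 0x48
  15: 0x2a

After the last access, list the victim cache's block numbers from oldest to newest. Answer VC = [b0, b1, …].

#0 0xaf→b43/s3 MISS; vc=[]
#1 0xad→b43/s3 L1-HIT; vc=[]
#2 0xac→b43/s3 L1-HIT; vc=[]
#3 0xae→b43/s3 L1-HIT; vc=[]
#4 0xac→b43/s3 L1-HIT; vc=[]
#5 0x9e→b39/s7 MISS; vc=[]
#6 0x9c→b39/s7 L1-HIT; vc=[]
#7 0x6a→b26/s2 MISS; vc=[]
#8 0xad→b43/s3 L1-HIT; vc=[]
#9 0x9d→b39/s7 L1-HIT; vc=[]
#10 0x2c→b11/s3 MISS; vc=[43]
#11 0x4c→b19/s3 MISS; vc=[43,11]
#12 0x2f→b11/s3 VC-HIT; vc=[43,19]
#13 0x28→b10/s2 MISS; vc=[43,19,26]
#14 0x48→b18/s2 MISS; vc=[43,19,26,10]
#15 0x2a→b10/s2 VC-HIT; vc=[43,19,26,18]

VC = [43, 19, 26, 18]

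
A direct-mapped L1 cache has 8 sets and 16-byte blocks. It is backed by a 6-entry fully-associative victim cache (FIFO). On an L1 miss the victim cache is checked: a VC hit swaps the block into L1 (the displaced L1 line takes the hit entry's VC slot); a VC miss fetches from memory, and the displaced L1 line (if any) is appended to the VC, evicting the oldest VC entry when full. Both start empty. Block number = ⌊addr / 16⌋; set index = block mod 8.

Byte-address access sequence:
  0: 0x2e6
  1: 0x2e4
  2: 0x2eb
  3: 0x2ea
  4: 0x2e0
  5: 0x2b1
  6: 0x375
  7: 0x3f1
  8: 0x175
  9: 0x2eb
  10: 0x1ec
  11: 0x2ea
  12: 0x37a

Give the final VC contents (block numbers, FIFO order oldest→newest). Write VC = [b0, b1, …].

VC = [23, 63, 30]

0: 0x2e6 (blk 46, set 6) → MISS  vc=[]
1: 0x2e4 (blk 46, set 6) → L1-HIT  vc=[]
2: 0x2eb (blk 46, set 6) → L1-HIT  vc=[]
3: 0x2ea (blk 46, set 6) → L1-HIT  vc=[]
4: 0x2e0 (blk 46, set 6) → L1-HIT  vc=[]
5: 0x2b1 (blk 43, set 3) → MISS  vc=[]
6: 0x375 (blk 55, set 7) → MISS  vc=[]
7: 0x3f1 (blk 63, set 7) → MISS  vc=[55]
8: 0x175 (blk 23, set 7) → MISS  vc=[55, 63]
9: 0x2eb (blk 46, set 6) → L1-HIT  vc=[55, 63]
10: 0x1ec (blk 30, set 6) → MISS  vc=[55, 63, 46]
11: 0x2ea (blk 46, set 6) → VC-HIT  vc=[55, 63, 30]
12: 0x37a (blk 55, set 7) → VC-HIT  vc=[23, 63, 30]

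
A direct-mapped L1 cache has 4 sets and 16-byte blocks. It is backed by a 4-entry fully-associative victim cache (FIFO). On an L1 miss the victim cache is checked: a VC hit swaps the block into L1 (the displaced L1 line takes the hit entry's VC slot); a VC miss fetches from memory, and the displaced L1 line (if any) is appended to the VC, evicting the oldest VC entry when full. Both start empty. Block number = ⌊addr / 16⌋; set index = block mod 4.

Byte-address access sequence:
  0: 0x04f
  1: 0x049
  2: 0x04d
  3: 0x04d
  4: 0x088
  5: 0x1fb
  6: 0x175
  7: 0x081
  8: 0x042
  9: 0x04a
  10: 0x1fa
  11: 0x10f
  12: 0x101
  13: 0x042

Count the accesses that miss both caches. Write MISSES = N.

MISSES = 5

0: 0x4f (blk 4, set 0) → MISS  vc=[]
1: 0x49 (blk 4, set 0) → L1-HIT  vc=[]
2: 0x4d (blk 4, set 0) → L1-HIT  vc=[]
3: 0x4d (blk 4, set 0) → L1-HIT  vc=[]
4: 0x88 (blk 8, set 0) → MISS  vc=[4]
5: 0x1fb (blk 31, set 3) → MISS  vc=[4]
6: 0x175 (blk 23, set 3) → MISS  vc=[4, 31]
7: 0x81 (blk 8, set 0) → L1-HIT  vc=[4, 31]
8: 0x42 (blk 4, set 0) → VC-HIT  vc=[8, 31]
9: 0x4a (blk 4, set 0) → L1-HIT  vc=[8, 31]
10: 0x1fa (blk 31, set 3) → VC-HIT  vc=[8, 23]
11: 0x10f (blk 16, set 0) → MISS  vc=[8, 23, 4]
12: 0x101 (blk 16, set 0) → L1-HIT  vc=[8, 23, 4]
13: 0x42 (blk 4, set 0) → VC-HIT  vc=[8, 23, 16]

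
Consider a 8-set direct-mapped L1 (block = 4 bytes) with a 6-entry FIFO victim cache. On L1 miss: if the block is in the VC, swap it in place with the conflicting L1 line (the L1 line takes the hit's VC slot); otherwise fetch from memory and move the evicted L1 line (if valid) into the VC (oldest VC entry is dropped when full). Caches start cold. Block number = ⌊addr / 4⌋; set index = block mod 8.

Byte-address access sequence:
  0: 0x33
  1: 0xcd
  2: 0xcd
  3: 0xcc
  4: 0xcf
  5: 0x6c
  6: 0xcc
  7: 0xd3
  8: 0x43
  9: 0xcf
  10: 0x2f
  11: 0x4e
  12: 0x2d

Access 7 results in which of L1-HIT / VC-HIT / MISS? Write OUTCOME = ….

#0 0x33→b12/s4 MISS; vc=[]
#1 0xcd→b51/s3 MISS; vc=[]
#2 0xcd→b51/s3 L1-HIT; vc=[]
#3 0xcc→b51/s3 L1-HIT; vc=[]
#4 0xcf→b51/s3 L1-HIT; vc=[]
#5 0x6c→b27/s3 MISS; vc=[51]
#6 0xcc→b51/s3 VC-HIT; vc=[27]
#7 0xd3→b52/s4 MISS; vc=[27,12]
#8 0x43→b16/s0 MISS; vc=[27,12]
#9 0xcf→b51/s3 L1-HIT; vc=[27,12]
#10 0x2f→b11/s3 MISS; vc=[27,12,51]
#11 0x4e→b19/s3 MISS; vc=[27,12,51,11]
#12 0x2d→b11/s3 VC-HIT; vc=[27,12,51,19]

OUTCOME = MISS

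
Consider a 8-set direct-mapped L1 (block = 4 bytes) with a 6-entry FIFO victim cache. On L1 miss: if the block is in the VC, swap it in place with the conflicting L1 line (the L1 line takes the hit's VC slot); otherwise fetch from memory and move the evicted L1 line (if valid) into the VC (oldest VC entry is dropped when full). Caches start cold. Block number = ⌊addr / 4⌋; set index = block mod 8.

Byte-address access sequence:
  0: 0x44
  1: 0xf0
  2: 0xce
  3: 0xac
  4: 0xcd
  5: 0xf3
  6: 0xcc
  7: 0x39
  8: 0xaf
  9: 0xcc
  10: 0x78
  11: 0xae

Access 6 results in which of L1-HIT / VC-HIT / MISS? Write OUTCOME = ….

OUTCOME = L1-HIT

  [0] addr=0x44 blk=17 s=1: MISS | VC []
  [1] addr=0xf0 blk=60 s=4: MISS | VC []
  [2] addr=0xce blk=51 s=3: MISS | VC []
  [3] addr=0xac blk=43 s=3: MISS | VC [51]
  [4] addr=0xcd blk=51 s=3: VC-HIT | VC [43]
  [5] addr=0xf3 blk=60 s=4: L1-HIT | VC [43]
  [6] addr=0xcc blk=51 s=3: L1-HIT | VC [43]
  [7] addr=0x39 blk=14 s=6: MISS | VC [43]
  [8] addr=0xaf blk=43 s=3: VC-HIT | VC [51]
  [9] addr=0xcc blk=51 s=3: VC-HIT | VC [43]
  [10] addr=0x78 blk=30 s=6: MISS | VC [43, 14]
  [11] addr=0xae blk=43 s=3: VC-HIT | VC [51, 14]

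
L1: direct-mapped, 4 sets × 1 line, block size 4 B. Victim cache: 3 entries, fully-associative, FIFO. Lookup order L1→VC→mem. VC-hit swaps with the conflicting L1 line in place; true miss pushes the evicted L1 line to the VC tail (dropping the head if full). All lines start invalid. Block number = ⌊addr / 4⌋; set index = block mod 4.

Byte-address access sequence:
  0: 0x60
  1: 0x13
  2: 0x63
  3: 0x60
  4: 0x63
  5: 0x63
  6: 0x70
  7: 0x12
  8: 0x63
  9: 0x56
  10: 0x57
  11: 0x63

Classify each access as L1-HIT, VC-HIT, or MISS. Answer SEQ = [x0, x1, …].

SEQ = [MISS, MISS, VC-HIT, L1-HIT, L1-HIT, L1-HIT, MISS, VC-HIT, VC-HIT, MISS, L1-HIT, L1-HIT]

#0 0x60→b24/s0 MISS; vc=[]
#1 0x13→b4/s0 MISS; vc=[24]
#2 0x63→b24/s0 VC-HIT; vc=[4]
#3 0x60→b24/s0 L1-HIT; vc=[4]
#4 0x63→b24/s0 L1-HIT; vc=[4]
#5 0x63→b24/s0 L1-HIT; vc=[4]
#6 0x70→b28/s0 MISS; vc=[4,24]
#7 0x12→b4/s0 VC-HIT; vc=[28,24]
#8 0x63→b24/s0 VC-HIT; vc=[28,4]
#9 0x56→b21/s1 MISS; vc=[28,4]
#10 0x57→b21/s1 L1-HIT; vc=[28,4]
#11 0x63→b24/s0 L1-HIT; vc=[28,4]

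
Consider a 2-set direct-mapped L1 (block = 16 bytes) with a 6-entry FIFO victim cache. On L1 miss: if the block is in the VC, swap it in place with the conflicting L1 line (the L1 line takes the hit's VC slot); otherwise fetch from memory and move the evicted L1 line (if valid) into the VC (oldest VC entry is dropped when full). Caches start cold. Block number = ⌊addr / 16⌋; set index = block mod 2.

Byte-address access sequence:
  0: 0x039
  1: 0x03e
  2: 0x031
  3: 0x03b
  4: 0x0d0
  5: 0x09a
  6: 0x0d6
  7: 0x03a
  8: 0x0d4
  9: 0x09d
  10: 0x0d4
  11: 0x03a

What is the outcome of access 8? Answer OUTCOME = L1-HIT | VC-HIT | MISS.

0: 0x39 (blk 3, set 1) → MISS  vc=[]
1: 0x3e (blk 3, set 1) → L1-HIT  vc=[]
2: 0x31 (blk 3, set 1) → L1-HIT  vc=[]
3: 0x3b (blk 3, set 1) → L1-HIT  vc=[]
4: 0xd0 (blk 13, set 1) → MISS  vc=[3]
5: 0x9a (blk 9, set 1) → MISS  vc=[3, 13]
6: 0xd6 (blk 13, set 1) → VC-HIT  vc=[3, 9]
7: 0x3a (blk 3, set 1) → VC-HIT  vc=[13, 9]
8: 0xd4 (blk 13, set 1) → VC-HIT  vc=[3, 9]
9: 0x9d (blk 9, set 1) → VC-HIT  vc=[3, 13]
10: 0xd4 (blk 13, set 1) → VC-HIT  vc=[3, 9]
11: 0x3a (blk 3, set 1) → VC-HIT  vc=[13, 9]

OUTCOME = VC-HIT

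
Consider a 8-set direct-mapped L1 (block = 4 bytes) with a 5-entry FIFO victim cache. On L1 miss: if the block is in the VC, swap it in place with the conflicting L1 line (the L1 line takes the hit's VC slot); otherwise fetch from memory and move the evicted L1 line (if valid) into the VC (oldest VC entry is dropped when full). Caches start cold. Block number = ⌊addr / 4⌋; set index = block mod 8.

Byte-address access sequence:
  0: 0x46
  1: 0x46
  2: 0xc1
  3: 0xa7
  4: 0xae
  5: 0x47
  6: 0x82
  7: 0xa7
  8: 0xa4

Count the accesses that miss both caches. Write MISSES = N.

#0 0x46→b17/s1 MISS; vc=[]
#1 0x46→b17/s1 L1-HIT; vc=[]
#2 0xc1→b48/s0 MISS; vc=[]
#3 0xa7→b41/s1 MISS; vc=[17]
#4 0xae→b43/s3 MISS; vc=[17]
#5 0x47→b17/s1 VC-HIT; vc=[41]
#6 0x82→b32/s0 MISS; vc=[41,48]
#7 0xa7→b41/s1 VC-HIT; vc=[17,48]
#8 0xa4→b41/s1 L1-HIT; vc=[17,48]

MISSES = 5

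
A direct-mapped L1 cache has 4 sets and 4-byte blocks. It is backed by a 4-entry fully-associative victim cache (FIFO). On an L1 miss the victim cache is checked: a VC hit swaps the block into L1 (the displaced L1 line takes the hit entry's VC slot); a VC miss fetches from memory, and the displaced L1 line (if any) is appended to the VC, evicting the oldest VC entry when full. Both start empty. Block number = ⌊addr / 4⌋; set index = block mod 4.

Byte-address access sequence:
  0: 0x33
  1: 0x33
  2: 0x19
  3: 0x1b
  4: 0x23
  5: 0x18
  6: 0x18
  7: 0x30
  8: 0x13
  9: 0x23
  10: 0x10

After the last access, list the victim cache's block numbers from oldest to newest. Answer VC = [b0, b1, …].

  [0] addr=0x33 blk=12 s=0: MISS | VC []
  [1] addr=0x33 blk=12 s=0: L1-HIT | VC []
  [2] addr=0x19 blk=6 s=2: MISS | VC []
  [3] addr=0x1b blk=6 s=2: L1-HIT | VC []
  [4] addr=0x23 blk=8 s=0: MISS | VC [12]
  [5] addr=0x18 blk=6 s=2: L1-HIT | VC [12]
  [6] addr=0x18 blk=6 s=2: L1-HIT | VC [12]
  [7] addr=0x30 blk=12 s=0: VC-HIT | VC [8]
  [8] addr=0x13 blk=4 s=0: MISS | VC [8, 12]
  [9] addr=0x23 blk=8 s=0: VC-HIT | VC [4, 12]
  [10] addr=0x10 blk=4 s=0: VC-HIT | VC [8, 12]

VC = [8, 12]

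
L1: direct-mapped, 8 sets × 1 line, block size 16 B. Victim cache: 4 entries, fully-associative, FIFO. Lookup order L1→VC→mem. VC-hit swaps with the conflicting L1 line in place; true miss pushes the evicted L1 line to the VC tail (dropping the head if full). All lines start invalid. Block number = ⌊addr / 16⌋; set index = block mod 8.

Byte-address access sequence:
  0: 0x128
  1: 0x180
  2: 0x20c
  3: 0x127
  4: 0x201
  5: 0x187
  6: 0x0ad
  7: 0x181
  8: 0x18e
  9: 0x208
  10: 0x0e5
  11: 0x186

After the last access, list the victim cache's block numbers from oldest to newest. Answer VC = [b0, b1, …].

0: 0x128 (blk 18, set 2) → MISS  vc=[]
1: 0x180 (blk 24, set 0) → MISS  vc=[]
2: 0x20c (blk 32, set 0) → MISS  vc=[24]
3: 0x127 (blk 18, set 2) → L1-HIT  vc=[24]
4: 0x201 (blk 32, set 0) → L1-HIT  vc=[24]
5: 0x187 (blk 24, set 0) → VC-HIT  vc=[32]
6: 0xad (blk 10, set 2) → MISS  vc=[32, 18]
7: 0x181 (blk 24, set 0) → L1-HIT  vc=[32, 18]
8: 0x18e (blk 24, set 0) → L1-HIT  vc=[32, 18]
9: 0x208 (blk 32, set 0) → VC-HIT  vc=[24, 18]
10: 0xe5 (blk 14, set 6) → MISS  vc=[24, 18]
11: 0x186 (blk 24, set 0) → VC-HIT  vc=[32, 18]

VC = [32, 18]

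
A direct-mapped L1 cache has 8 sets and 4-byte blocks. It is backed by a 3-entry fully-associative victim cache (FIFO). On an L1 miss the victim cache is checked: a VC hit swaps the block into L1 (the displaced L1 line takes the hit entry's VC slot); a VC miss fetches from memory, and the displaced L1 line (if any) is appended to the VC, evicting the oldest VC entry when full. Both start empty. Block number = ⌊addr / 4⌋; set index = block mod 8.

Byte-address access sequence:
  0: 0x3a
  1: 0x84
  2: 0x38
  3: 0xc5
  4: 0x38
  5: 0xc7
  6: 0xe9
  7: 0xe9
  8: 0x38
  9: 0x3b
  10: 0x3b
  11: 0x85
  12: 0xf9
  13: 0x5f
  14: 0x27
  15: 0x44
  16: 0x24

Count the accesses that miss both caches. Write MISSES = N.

MISSES = 8

#0 0x3a→b14/s6 MISS; vc=[]
#1 0x84→b33/s1 MISS; vc=[]
#2 0x38→b14/s6 L1-HIT; vc=[]
#3 0xc5→b49/s1 MISS; vc=[33]
#4 0x38→b14/s6 L1-HIT; vc=[33]
#5 0xc7→b49/s1 L1-HIT; vc=[33]
#6 0xe9→b58/s2 MISS; vc=[33]
#7 0xe9→b58/s2 L1-HIT; vc=[33]
#8 0x38→b14/s6 L1-HIT; vc=[33]
#9 0x3b→b14/s6 L1-HIT; vc=[33]
#10 0x3b→b14/s6 L1-HIT; vc=[33]
#11 0x85→b33/s1 VC-HIT; vc=[49]
#12 0xf9→b62/s6 MISS; vc=[49,14]
#13 0x5f→b23/s7 MISS; vc=[49,14]
#14 0x27→b9/s1 MISS; vc=[49,14,33]
#15 0x44→b17/s1 MISS; vc=[14,33,9]
#16 0x24→b9/s1 VC-HIT; vc=[14,33,17]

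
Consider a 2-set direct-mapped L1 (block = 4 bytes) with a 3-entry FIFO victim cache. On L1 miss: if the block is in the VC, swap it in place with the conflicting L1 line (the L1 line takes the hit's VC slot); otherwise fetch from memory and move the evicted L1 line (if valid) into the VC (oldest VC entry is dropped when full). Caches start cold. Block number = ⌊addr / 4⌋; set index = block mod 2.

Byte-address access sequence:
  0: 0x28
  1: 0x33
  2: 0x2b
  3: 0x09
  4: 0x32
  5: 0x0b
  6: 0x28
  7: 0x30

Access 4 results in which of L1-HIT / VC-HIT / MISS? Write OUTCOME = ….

0: 0x28 (blk 10, set 0) → MISS  vc=[]
1: 0x33 (blk 12, set 0) → MISS  vc=[10]
2: 0x2b (blk 10, set 0) → VC-HIT  vc=[12]
3: 0x9 (blk 2, set 0) → MISS  vc=[12, 10]
4: 0x32 (blk 12, set 0) → VC-HIT  vc=[2, 10]
5: 0xb (blk 2, set 0) → VC-HIT  vc=[12, 10]
6: 0x28 (blk 10, set 0) → VC-HIT  vc=[12, 2]
7: 0x30 (blk 12, set 0) → VC-HIT  vc=[10, 2]

OUTCOME = VC-HIT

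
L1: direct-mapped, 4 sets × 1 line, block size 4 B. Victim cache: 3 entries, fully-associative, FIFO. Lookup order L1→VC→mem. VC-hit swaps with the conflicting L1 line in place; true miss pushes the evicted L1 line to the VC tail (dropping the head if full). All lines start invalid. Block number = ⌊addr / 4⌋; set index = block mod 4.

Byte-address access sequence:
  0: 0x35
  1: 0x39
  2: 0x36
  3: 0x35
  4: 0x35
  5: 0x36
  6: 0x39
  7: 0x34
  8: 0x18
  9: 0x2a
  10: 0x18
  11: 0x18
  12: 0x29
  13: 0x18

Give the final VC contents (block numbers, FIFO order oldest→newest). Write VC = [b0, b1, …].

VC = [14, 10]

0: 0x35 (blk 13, set 1) → MISS  vc=[]
1: 0x39 (blk 14, set 2) → MISS  vc=[]
2: 0x36 (blk 13, set 1) → L1-HIT  vc=[]
3: 0x35 (blk 13, set 1) → L1-HIT  vc=[]
4: 0x35 (blk 13, set 1) → L1-HIT  vc=[]
5: 0x36 (blk 13, set 1) → L1-HIT  vc=[]
6: 0x39 (blk 14, set 2) → L1-HIT  vc=[]
7: 0x34 (blk 13, set 1) → L1-HIT  vc=[]
8: 0x18 (blk 6, set 2) → MISS  vc=[14]
9: 0x2a (blk 10, set 2) → MISS  vc=[14, 6]
10: 0x18 (blk 6, set 2) → VC-HIT  vc=[14, 10]
11: 0x18 (blk 6, set 2) → L1-HIT  vc=[14, 10]
12: 0x29 (blk 10, set 2) → VC-HIT  vc=[14, 6]
13: 0x18 (blk 6, set 2) → VC-HIT  vc=[14, 10]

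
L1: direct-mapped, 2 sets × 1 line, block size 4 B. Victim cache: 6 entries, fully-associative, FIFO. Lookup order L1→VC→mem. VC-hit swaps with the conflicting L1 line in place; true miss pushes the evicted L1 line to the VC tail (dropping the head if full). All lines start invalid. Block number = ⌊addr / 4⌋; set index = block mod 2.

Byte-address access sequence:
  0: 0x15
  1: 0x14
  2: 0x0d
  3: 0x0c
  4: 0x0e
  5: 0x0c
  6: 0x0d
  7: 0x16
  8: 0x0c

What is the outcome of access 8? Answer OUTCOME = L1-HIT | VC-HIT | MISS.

OUTCOME = VC-HIT

#0 0x15→b5/s1 MISS; vc=[]
#1 0x14→b5/s1 L1-HIT; vc=[]
#2 0xd→b3/s1 MISS; vc=[5]
#3 0xc→b3/s1 L1-HIT; vc=[5]
#4 0xe→b3/s1 L1-HIT; vc=[5]
#5 0xc→b3/s1 L1-HIT; vc=[5]
#6 0xd→b3/s1 L1-HIT; vc=[5]
#7 0x16→b5/s1 VC-HIT; vc=[3]
#8 0xc→b3/s1 VC-HIT; vc=[5]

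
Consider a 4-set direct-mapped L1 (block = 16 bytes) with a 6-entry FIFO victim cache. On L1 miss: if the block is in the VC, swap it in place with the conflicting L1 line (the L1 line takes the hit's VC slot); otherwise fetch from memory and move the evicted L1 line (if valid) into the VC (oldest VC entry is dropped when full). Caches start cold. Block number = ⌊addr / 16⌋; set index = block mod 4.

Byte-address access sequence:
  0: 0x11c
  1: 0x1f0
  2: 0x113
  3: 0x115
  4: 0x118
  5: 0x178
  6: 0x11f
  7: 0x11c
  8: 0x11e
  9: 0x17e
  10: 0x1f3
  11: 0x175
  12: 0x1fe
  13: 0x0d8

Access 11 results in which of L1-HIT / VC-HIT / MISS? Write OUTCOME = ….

  [0] addr=0x11c blk=17 s=1: MISS | VC []
  [1] addr=0x1f0 blk=31 s=3: MISS | VC []
  [2] addr=0x113 blk=17 s=1: L1-HIT | VC []
  [3] addr=0x115 blk=17 s=1: L1-HIT | VC []
  [4] addr=0x118 blk=17 s=1: L1-HIT | VC []
  [5] addr=0x178 blk=23 s=3: MISS | VC [31]
  [6] addr=0x11f blk=17 s=1: L1-HIT | VC [31]
  [7] addr=0x11c blk=17 s=1: L1-HIT | VC [31]
  [8] addr=0x11e blk=17 s=1: L1-HIT | VC [31]
  [9] addr=0x17e blk=23 s=3: L1-HIT | VC [31]
  [10] addr=0x1f3 blk=31 s=3: VC-HIT | VC [23]
  [11] addr=0x175 blk=23 s=3: VC-HIT | VC [31]
  [12] addr=0x1fe blk=31 s=3: VC-HIT | VC [23]
  [13] addr=0xd8 blk=13 s=1: MISS | VC [23, 17]

OUTCOME = VC-HIT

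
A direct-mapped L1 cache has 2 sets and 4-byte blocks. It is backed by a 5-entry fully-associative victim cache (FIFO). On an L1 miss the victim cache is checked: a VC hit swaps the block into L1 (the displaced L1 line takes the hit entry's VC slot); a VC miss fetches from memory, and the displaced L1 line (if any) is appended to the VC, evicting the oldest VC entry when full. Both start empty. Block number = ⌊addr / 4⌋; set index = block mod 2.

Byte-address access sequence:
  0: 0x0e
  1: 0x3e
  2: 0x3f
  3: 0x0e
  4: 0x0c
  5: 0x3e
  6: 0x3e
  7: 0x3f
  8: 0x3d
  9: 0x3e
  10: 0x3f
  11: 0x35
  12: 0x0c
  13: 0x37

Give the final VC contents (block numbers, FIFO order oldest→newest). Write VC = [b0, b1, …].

#0 0xe→b3/s1 MISS; vc=[]
#1 0x3e→b15/s1 MISS; vc=[3]
#2 0x3f→b15/s1 L1-HIT; vc=[3]
#3 0xe→b3/s1 VC-HIT; vc=[15]
#4 0xc→b3/s1 L1-HIT; vc=[15]
#5 0x3e→b15/s1 VC-HIT; vc=[3]
#6 0x3e→b15/s1 L1-HIT; vc=[3]
#7 0x3f→b15/s1 L1-HIT; vc=[3]
#8 0x3d→b15/s1 L1-HIT; vc=[3]
#9 0x3e→b15/s1 L1-HIT; vc=[3]
#10 0x3f→b15/s1 L1-HIT; vc=[3]
#11 0x35→b13/s1 MISS; vc=[3,15]
#12 0xc→b3/s1 VC-HIT; vc=[13,15]
#13 0x37→b13/s1 VC-HIT; vc=[3,15]

VC = [3, 15]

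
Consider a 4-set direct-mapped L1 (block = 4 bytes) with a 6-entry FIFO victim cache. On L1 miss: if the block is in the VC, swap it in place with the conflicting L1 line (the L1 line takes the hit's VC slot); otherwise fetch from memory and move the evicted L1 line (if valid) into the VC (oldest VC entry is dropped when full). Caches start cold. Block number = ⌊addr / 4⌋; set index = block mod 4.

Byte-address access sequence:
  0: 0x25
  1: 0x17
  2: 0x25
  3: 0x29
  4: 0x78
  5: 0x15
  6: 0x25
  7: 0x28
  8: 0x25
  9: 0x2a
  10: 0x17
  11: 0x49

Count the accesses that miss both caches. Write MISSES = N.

  [0] addr=0x25 blk=9 s=1: MISS | VC []
  [1] addr=0x17 blk=5 s=1: MISS | VC [9]
  [2] addr=0x25 blk=9 s=1: VC-HIT | VC [5]
  [3] addr=0x29 blk=10 s=2: MISS | VC [5]
  [4] addr=0x78 blk=30 s=2: MISS | VC [5, 10]
  [5] addr=0x15 blk=5 s=1: VC-HIT | VC [9, 10]
  [6] addr=0x25 blk=9 s=1: VC-HIT | VC [5, 10]
  [7] addr=0x28 blk=10 s=2: VC-HIT | VC [5, 30]
  [8] addr=0x25 blk=9 s=1: L1-HIT | VC [5, 30]
  [9] addr=0x2a blk=10 s=2: L1-HIT | VC [5, 30]
  [10] addr=0x17 blk=5 s=1: VC-HIT | VC [9, 30]
  [11] addr=0x49 blk=18 s=2: MISS | VC [9, 30, 10]

MISSES = 5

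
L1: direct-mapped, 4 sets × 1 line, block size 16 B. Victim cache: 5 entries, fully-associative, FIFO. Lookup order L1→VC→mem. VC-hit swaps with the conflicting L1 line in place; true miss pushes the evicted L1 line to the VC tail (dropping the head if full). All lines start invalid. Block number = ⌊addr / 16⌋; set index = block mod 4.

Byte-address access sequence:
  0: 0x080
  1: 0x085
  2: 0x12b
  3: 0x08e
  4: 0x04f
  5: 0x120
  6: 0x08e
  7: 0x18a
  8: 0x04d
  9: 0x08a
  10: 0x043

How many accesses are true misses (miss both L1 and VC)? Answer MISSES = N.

MISSES = 4

#0 0x80→b8/s0 MISS; vc=[]
#1 0x85→b8/s0 L1-HIT; vc=[]
#2 0x12b→b18/s2 MISS; vc=[]
#3 0x8e→b8/s0 L1-HIT; vc=[]
#4 0x4f→b4/s0 MISS; vc=[8]
#5 0x120→b18/s2 L1-HIT; vc=[8]
#6 0x8e→b8/s0 VC-HIT; vc=[4]
#7 0x18a→b24/s0 MISS; vc=[4,8]
#8 0x4d→b4/s0 VC-HIT; vc=[24,8]
#9 0x8a→b8/s0 VC-HIT; vc=[24,4]
#10 0x43→b4/s0 VC-HIT; vc=[24,8]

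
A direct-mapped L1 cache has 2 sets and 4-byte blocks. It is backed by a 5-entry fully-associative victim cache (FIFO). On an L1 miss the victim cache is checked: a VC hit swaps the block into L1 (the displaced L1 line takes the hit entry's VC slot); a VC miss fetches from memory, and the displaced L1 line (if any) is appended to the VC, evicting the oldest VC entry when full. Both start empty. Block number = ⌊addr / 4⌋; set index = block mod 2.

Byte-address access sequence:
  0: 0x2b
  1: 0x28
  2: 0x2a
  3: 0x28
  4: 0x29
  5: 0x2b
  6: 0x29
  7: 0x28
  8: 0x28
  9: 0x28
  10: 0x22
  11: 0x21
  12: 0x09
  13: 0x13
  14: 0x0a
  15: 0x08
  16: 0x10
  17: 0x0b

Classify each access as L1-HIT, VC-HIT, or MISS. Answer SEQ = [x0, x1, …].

0: 0x2b (blk 10, set 0) → MISS  vc=[]
1: 0x28 (blk 10, set 0) → L1-HIT  vc=[]
2: 0x2a (blk 10, set 0) → L1-HIT  vc=[]
3: 0x28 (blk 10, set 0) → L1-HIT  vc=[]
4: 0x29 (blk 10, set 0) → L1-HIT  vc=[]
5: 0x2b (blk 10, set 0) → L1-HIT  vc=[]
6: 0x29 (blk 10, set 0) → L1-HIT  vc=[]
7: 0x28 (blk 10, set 0) → L1-HIT  vc=[]
8: 0x28 (blk 10, set 0) → L1-HIT  vc=[]
9: 0x28 (blk 10, set 0) → L1-HIT  vc=[]
10: 0x22 (blk 8, set 0) → MISS  vc=[10]
11: 0x21 (blk 8, set 0) → L1-HIT  vc=[10]
12: 0x9 (blk 2, set 0) → MISS  vc=[10, 8]
13: 0x13 (blk 4, set 0) → MISS  vc=[10, 8, 2]
14: 0xa (blk 2, set 0) → VC-HIT  vc=[10, 8, 4]
15: 0x8 (blk 2, set 0) → L1-HIT  vc=[10, 8, 4]
16: 0x10 (blk 4, set 0) → VC-HIT  vc=[10, 8, 2]
17: 0xb (blk 2, set 0) → VC-HIT  vc=[10, 8, 4]

SEQ = [MISS, L1-HIT, L1-HIT, L1-HIT, L1-HIT, L1-HIT, L1-HIT, L1-HIT, L1-HIT, L1-HIT, MISS, L1-HIT, MISS, MISS, VC-HIT, L1-HIT, VC-HIT, VC-HIT]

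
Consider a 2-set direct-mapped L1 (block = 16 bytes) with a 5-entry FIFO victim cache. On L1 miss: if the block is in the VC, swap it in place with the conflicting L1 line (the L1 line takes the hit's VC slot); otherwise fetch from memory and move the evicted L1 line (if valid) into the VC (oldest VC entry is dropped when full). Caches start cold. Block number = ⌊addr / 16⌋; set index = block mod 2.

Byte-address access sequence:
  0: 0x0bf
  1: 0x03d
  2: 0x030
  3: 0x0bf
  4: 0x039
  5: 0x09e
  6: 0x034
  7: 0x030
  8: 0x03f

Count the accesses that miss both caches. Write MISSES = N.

#0 0xbf→b11/s1 MISS; vc=[]
#1 0x3d→b3/s1 MISS; vc=[11]
#2 0x30→b3/s1 L1-HIT; vc=[11]
#3 0xbf→b11/s1 VC-HIT; vc=[3]
#4 0x39→b3/s1 VC-HIT; vc=[11]
#5 0x9e→b9/s1 MISS; vc=[11,3]
#6 0x34→b3/s1 VC-HIT; vc=[11,9]
#7 0x30→b3/s1 L1-HIT; vc=[11,9]
#8 0x3f→b3/s1 L1-HIT; vc=[11,9]

MISSES = 3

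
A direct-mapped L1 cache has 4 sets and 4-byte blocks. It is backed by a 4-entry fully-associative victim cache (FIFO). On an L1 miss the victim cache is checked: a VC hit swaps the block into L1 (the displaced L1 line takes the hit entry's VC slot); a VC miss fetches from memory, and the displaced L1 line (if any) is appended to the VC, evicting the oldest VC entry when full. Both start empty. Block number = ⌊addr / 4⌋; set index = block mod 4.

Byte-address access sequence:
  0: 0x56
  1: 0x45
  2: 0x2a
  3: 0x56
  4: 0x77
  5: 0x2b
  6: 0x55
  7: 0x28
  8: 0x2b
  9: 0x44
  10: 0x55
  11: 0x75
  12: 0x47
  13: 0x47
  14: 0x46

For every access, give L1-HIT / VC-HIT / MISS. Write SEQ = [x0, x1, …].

SEQ = [MISS, MISS, MISS, VC-HIT, MISS, L1-HIT, VC-HIT, L1-HIT, L1-HIT, VC-HIT, VC-HIT, VC-HIT, VC-HIT, L1-HIT, L1-HIT]

#0 0x56→b21/s1 MISS; vc=[]
#1 0x45→b17/s1 MISS; vc=[21]
#2 0x2a→b10/s2 MISS; vc=[21]
#3 0x56→b21/s1 VC-HIT; vc=[17]
#4 0x77→b29/s1 MISS; vc=[17,21]
#5 0x2b→b10/s2 L1-HIT; vc=[17,21]
#6 0x55→b21/s1 VC-HIT; vc=[17,29]
#7 0x28→b10/s2 L1-HIT; vc=[17,29]
#8 0x2b→b10/s2 L1-HIT; vc=[17,29]
#9 0x44→b17/s1 VC-HIT; vc=[21,29]
#10 0x55→b21/s1 VC-HIT; vc=[17,29]
#11 0x75→b29/s1 VC-HIT; vc=[17,21]
#12 0x47→b17/s1 VC-HIT; vc=[29,21]
#13 0x47→b17/s1 L1-HIT; vc=[29,21]
#14 0x46→b17/s1 L1-HIT; vc=[29,21]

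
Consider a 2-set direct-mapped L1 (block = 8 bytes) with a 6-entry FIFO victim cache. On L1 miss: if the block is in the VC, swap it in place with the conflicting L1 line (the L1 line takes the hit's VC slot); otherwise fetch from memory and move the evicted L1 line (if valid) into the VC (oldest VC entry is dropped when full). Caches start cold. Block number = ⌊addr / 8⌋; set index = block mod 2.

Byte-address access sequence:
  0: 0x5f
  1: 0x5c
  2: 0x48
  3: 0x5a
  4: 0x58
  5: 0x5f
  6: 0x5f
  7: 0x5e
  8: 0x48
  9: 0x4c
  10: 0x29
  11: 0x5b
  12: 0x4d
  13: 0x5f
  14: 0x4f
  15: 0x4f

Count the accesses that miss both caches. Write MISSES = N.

MISSES = 3

  [0] addr=0x5f blk=11 s=1: MISS | VC []
  [1] addr=0x5c blk=11 s=1: L1-HIT | VC []
  [2] addr=0x48 blk=9 s=1: MISS | VC [11]
  [3] addr=0x5a blk=11 s=1: VC-HIT | VC [9]
  [4] addr=0x58 blk=11 s=1: L1-HIT | VC [9]
  [5] addr=0x5f blk=11 s=1: L1-HIT | VC [9]
  [6] addr=0x5f blk=11 s=1: L1-HIT | VC [9]
  [7] addr=0x5e blk=11 s=1: L1-HIT | VC [9]
  [8] addr=0x48 blk=9 s=1: VC-HIT | VC [11]
  [9] addr=0x4c blk=9 s=1: L1-HIT | VC [11]
  [10] addr=0x29 blk=5 s=1: MISS | VC [11, 9]
  [11] addr=0x5b blk=11 s=1: VC-HIT | VC [5, 9]
  [12] addr=0x4d blk=9 s=1: VC-HIT | VC [5, 11]
  [13] addr=0x5f blk=11 s=1: VC-HIT | VC [5, 9]
  [14] addr=0x4f blk=9 s=1: VC-HIT | VC [5, 11]
  [15] addr=0x4f blk=9 s=1: L1-HIT | VC [5, 11]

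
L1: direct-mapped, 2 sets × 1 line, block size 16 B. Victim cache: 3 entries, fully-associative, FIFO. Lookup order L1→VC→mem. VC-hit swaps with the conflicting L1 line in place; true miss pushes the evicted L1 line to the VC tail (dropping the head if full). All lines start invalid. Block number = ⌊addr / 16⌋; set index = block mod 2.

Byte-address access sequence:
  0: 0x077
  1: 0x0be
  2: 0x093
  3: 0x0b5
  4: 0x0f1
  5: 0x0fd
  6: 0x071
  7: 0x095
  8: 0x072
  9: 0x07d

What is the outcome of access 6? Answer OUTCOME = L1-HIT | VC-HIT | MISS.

  [0] addr=0x77 blk=7 s=1: MISS | VC []
  [1] addr=0xbe blk=11 s=1: MISS | VC [7]
  [2] addr=0x93 blk=9 s=1: MISS | VC [7, 11]
  [3] addr=0xb5 blk=11 s=1: VC-HIT | VC [7, 9]
  [4] addr=0xf1 blk=15 s=1: MISS | VC [7, 9, 11]
  [5] addr=0xfd blk=15 s=1: L1-HIT | VC [7, 9, 11]
  [6] addr=0x71 blk=7 s=1: VC-HIT | VC [15, 9, 11]
  [7] addr=0x95 blk=9 s=1: VC-HIT | VC [15, 7, 11]
  [8] addr=0x72 blk=7 s=1: VC-HIT | VC [15, 9, 11]
  [9] addr=0x7d blk=7 s=1: L1-HIT | VC [15, 9, 11]

OUTCOME = VC-HIT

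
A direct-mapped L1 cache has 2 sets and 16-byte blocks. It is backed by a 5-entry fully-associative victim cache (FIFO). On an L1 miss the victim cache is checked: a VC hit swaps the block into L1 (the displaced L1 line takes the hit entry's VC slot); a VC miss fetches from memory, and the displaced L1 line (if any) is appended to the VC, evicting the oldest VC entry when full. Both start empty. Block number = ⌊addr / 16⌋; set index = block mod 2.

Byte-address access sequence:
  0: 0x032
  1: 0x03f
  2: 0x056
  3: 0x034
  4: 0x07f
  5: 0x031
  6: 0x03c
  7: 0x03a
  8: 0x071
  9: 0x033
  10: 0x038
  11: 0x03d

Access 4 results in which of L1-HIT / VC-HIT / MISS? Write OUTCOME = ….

OUTCOME = MISS

  [0] addr=0x32 blk=3 s=1: MISS | VC []
  [1] addr=0x3f blk=3 s=1: L1-HIT | VC []
  [2] addr=0x56 blk=5 s=1: MISS | VC [3]
  [3] addr=0x34 blk=3 s=1: VC-HIT | VC [5]
  [4] addr=0x7f blk=7 s=1: MISS | VC [5, 3]
  [5] addr=0x31 blk=3 s=1: VC-HIT | VC [5, 7]
  [6] addr=0x3c blk=3 s=1: L1-HIT | VC [5, 7]
  [7] addr=0x3a blk=3 s=1: L1-HIT | VC [5, 7]
  [8] addr=0x71 blk=7 s=1: VC-HIT | VC [5, 3]
  [9] addr=0x33 blk=3 s=1: VC-HIT | VC [5, 7]
  [10] addr=0x38 blk=3 s=1: L1-HIT | VC [5, 7]
  [11] addr=0x3d blk=3 s=1: L1-HIT | VC [5, 7]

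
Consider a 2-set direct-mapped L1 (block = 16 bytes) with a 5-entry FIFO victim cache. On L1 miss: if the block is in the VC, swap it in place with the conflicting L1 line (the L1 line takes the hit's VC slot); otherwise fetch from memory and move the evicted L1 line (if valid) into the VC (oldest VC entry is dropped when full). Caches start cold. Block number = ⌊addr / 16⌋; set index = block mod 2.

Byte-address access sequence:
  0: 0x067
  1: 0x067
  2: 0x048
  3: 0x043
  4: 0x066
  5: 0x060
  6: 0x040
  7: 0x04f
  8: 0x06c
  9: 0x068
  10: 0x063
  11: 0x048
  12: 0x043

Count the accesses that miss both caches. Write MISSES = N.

MISSES = 2

  [0] addr=0x67 blk=6 s=0: MISS | VC []
  [1] addr=0x67 blk=6 s=0: L1-HIT | VC []
  [2] addr=0x48 blk=4 s=0: MISS | VC [6]
  [3] addr=0x43 blk=4 s=0: L1-HIT | VC [6]
  [4] addr=0x66 blk=6 s=0: VC-HIT | VC [4]
  [5] addr=0x60 blk=6 s=0: L1-HIT | VC [4]
  [6] addr=0x40 blk=4 s=0: VC-HIT | VC [6]
  [7] addr=0x4f blk=4 s=0: L1-HIT | VC [6]
  [8] addr=0x6c blk=6 s=0: VC-HIT | VC [4]
  [9] addr=0x68 blk=6 s=0: L1-HIT | VC [4]
  [10] addr=0x63 blk=6 s=0: L1-HIT | VC [4]
  [11] addr=0x48 blk=4 s=0: VC-HIT | VC [6]
  [12] addr=0x43 blk=4 s=0: L1-HIT | VC [6]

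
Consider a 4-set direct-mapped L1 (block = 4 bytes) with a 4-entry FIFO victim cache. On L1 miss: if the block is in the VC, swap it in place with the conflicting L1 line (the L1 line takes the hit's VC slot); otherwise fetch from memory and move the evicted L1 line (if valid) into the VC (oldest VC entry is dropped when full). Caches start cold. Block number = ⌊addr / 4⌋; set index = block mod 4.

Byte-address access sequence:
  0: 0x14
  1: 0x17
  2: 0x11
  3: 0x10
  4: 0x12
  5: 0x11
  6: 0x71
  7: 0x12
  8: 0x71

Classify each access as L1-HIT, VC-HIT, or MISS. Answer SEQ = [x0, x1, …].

SEQ = [MISS, L1-HIT, MISS, L1-HIT, L1-HIT, L1-HIT, MISS, VC-HIT, VC-HIT]

#0 0x14→b5/s1 MISS; vc=[]
#1 0x17→b5/s1 L1-HIT; vc=[]
#2 0x11→b4/s0 MISS; vc=[]
#3 0x10→b4/s0 L1-HIT; vc=[]
#4 0x12→b4/s0 L1-HIT; vc=[]
#5 0x11→b4/s0 L1-HIT; vc=[]
#6 0x71→b28/s0 MISS; vc=[4]
#7 0x12→b4/s0 VC-HIT; vc=[28]
#8 0x71→b28/s0 VC-HIT; vc=[4]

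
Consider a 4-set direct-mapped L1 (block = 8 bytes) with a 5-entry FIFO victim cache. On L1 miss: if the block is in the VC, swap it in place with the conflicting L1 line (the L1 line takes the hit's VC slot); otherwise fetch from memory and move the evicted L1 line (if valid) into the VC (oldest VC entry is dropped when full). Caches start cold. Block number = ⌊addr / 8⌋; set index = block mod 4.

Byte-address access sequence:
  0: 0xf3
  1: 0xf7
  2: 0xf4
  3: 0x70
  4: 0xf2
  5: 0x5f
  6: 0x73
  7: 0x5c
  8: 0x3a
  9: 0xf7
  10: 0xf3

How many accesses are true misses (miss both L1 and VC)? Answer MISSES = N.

MISSES = 4

0: 0xf3 (blk 30, set 2) → MISS  vc=[]
1: 0xf7 (blk 30, set 2) → L1-HIT  vc=[]
2: 0xf4 (blk 30, set 2) → L1-HIT  vc=[]
3: 0x70 (blk 14, set 2) → MISS  vc=[30]
4: 0xf2 (blk 30, set 2) → VC-HIT  vc=[14]
5: 0x5f (blk 11, set 3) → MISS  vc=[14]
6: 0x73 (blk 14, set 2) → VC-HIT  vc=[30]
7: 0x5c (blk 11, set 3) → L1-HIT  vc=[30]
8: 0x3a (blk 7, set 3) → MISS  vc=[30, 11]
9: 0xf7 (blk 30, set 2) → VC-HIT  vc=[14, 11]
10: 0xf3 (blk 30, set 2) → L1-HIT  vc=[14, 11]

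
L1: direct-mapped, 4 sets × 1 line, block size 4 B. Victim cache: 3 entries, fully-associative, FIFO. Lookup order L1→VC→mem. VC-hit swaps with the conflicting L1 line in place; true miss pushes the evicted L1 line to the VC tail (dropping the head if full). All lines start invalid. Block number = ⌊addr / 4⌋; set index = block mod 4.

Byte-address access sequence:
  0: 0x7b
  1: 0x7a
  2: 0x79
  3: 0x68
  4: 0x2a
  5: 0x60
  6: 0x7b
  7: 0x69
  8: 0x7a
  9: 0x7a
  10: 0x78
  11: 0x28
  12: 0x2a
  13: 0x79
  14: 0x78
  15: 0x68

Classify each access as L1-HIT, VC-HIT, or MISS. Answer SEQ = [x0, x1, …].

SEQ = [MISS, L1-HIT, L1-HIT, MISS, MISS, MISS, VC-HIT, VC-HIT, VC-HIT, L1-HIT, L1-HIT, VC-HIT, L1-HIT, VC-HIT, L1-HIT, VC-HIT]

0: 0x7b (blk 30, set 2) → MISS  vc=[]
1: 0x7a (blk 30, set 2) → L1-HIT  vc=[]
2: 0x79 (blk 30, set 2) → L1-HIT  vc=[]
3: 0x68 (blk 26, set 2) → MISS  vc=[30]
4: 0x2a (blk 10, set 2) → MISS  vc=[30, 26]
5: 0x60 (blk 24, set 0) → MISS  vc=[30, 26]
6: 0x7b (blk 30, set 2) → VC-HIT  vc=[10, 26]
7: 0x69 (blk 26, set 2) → VC-HIT  vc=[10, 30]
8: 0x7a (blk 30, set 2) → VC-HIT  vc=[10, 26]
9: 0x7a (blk 30, set 2) → L1-HIT  vc=[10, 26]
10: 0x78 (blk 30, set 2) → L1-HIT  vc=[10, 26]
11: 0x28 (blk 10, set 2) → VC-HIT  vc=[30, 26]
12: 0x2a (blk 10, set 2) → L1-HIT  vc=[30, 26]
13: 0x79 (blk 30, set 2) → VC-HIT  vc=[10, 26]
14: 0x78 (blk 30, set 2) → L1-HIT  vc=[10, 26]
15: 0x68 (blk 26, set 2) → VC-HIT  vc=[10, 30]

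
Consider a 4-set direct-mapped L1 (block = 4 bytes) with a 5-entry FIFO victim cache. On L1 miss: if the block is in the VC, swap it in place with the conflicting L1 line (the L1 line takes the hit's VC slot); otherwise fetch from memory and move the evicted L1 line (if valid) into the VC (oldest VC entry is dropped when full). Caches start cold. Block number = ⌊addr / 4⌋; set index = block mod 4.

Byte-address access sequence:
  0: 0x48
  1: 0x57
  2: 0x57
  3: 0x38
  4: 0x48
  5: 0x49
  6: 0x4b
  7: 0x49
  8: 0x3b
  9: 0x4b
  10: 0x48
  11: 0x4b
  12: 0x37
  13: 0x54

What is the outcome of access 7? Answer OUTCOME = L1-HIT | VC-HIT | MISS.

  [0] addr=0x48 blk=18 s=2: MISS | VC []
  [1] addr=0x57 blk=21 s=1: MISS | VC []
  [2] addr=0x57 blk=21 s=1: L1-HIT | VC []
  [3] addr=0x38 blk=14 s=2: MISS | VC [18]
  [4] addr=0x48 blk=18 s=2: VC-HIT | VC [14]
  [5] addr=0x49 blk=18 s=2: L1-HIT | VC [14]
  [6] addr=0x4b blk=18 s=2: L1-HIT | VC [14]
  [7] addr=0x49 blk=18 s=2: L1-HIT | VC [14]
  [8] addr=0x3b blk=14 s=2: VC-HIT | VC [18]
  [9] addr=0x4b blk=18 s=2: VC-HIT | VC [14]
  [10] addr=0x48 blk=18 s=2: L1-HIT | VC [14]
  [11] addr=0x4b blk=18 s=2: L1-HIT | VC [14]
  [12] addr=0x37 blk=13 s=1: MISS | VC [14, 21]
  [13] addr=0x54 blk=21 s=1: VC-HIT | VC [14, 13]

OUTCOME = L1-HIT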